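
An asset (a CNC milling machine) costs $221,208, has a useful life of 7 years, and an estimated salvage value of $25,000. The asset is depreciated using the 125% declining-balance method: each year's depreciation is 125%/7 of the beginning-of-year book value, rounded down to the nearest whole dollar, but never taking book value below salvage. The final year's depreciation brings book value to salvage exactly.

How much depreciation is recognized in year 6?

Depreciable base = $221,208 − $25,000 = $196,208.
Year 1: ⌊$221,208 × 125%/7⌋ = $39,501. Book value $181,707.
Year 2: ⌊$181,707 × 125%/7⌋ = $32,447. Book value $149,260.
Year 3: ⌊$149,260 × 125%/7⌋ = $26,653. Book value $122,607.
Year 4: ⌊$122,607 × 125%/7⌋ = $21,894. Book value $100,713.
Year 5: ⌊$100,713 × 125%/7⌋ = $17,984. Book value $82,729.
Year 6: ⌊$82,729 × 125%/7⌋ = $14,773. Book value $67,956.

$14,773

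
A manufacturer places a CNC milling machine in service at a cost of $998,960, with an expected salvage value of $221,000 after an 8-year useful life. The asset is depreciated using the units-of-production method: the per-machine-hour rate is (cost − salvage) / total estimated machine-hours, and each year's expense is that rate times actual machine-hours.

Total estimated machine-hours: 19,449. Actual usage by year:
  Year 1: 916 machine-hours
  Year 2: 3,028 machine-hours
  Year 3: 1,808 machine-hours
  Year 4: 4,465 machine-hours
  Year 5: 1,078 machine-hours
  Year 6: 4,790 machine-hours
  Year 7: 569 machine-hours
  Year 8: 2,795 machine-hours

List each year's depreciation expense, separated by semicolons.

$36,640; $121,120; $72,320; $178,600; $43,120; $191,600; $22,760; $111,800

Depreciable base = $998,960 − $221,000 = $777,960.
Rate = $777,960 / 19,449 machine-hours = $40 per machine-hour.
Year 1: 916 × $40 = $36,640. Book value $962,320.
Year 2: 3,028 × $40 = $121,120. Book value $841,200.
Year 3: 1,808 × $40 = $72,320. Book value $768,880.
Year 4: 4,465 × $40 = $178,600. Book value $590,280.
Year 5: 1,078 × $40 = $43,120. Book value $547,160.
Year 6: 4,790 × $40 = $191,600. Book value $355,560.
Year 7: 569 × $40 = $22,760. Book value $332,800.
Year 8: 2,795 × $40 = $111,800. Book value $221,000.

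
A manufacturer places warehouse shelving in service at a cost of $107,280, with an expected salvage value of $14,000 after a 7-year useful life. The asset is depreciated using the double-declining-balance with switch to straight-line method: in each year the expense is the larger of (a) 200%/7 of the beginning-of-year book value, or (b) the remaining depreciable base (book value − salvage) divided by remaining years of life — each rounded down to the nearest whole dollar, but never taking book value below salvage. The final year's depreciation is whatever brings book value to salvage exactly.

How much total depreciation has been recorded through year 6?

Depreciable base = $107,280 − $14,000 = $93,280.
Year 1: DB = ⌊$107,280 × 200%/7⌋ = $30,651; SL = ⌊$93,280/7⌋ = $13,325 → take DB $30,651. Book value $76,629.
Year 2: DB = ⌊$76,629 × 200%/7⌋ = $21,894; SL = ⌊$62,629/6⌋ = $10,438 → take DB $21,894. Book value $54,735.
Year 3: DB = ⌊$54,735 × 200%/7⌋ = $15,638; SL = ⌊$40,735/5⌋ = $8,147 → take DB $15,638. Book value $39,097.
Year 4: DB = ⌊$39,097 × 200%/7⌋ = $11,170; SL = ⌊$25,097/4⌋ = $6,274 → take DB $11,170. Book value $27,927.
Year 5: DB = ⌊$27,927 × 200%/7⌋ = $7,979; SL = ⌊$13,927/3⌋ = $4,642 → take DB $7,979. Book value $19,948.
Year 6: DB = ⌊$19,948 × 200%/7⌋ = $5,699; SL = ⌊$5,948/2⌋ = $2,974 → take DB $5,699. Book value $14,249.
Accumulated through year 6 = $107,280 − $14,249 = $93,031.

$93,031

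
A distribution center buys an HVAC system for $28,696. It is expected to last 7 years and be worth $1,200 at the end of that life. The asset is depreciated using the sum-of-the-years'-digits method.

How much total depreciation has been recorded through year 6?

$26,514

Depreciable base = $28,696 − $1,200 = $27,496.
Sum of the years' digits = 7+6+5+4+3+2+1 = 28.
Year 1: $27,496 × 7/28 = $6,874. Book value $21,822.
Year 2: $27,496 × 6/28 = $5,892. Book value $15,930.
Year 3: $27,496 × 5/28 = $4,910. Book value $11,020.
Year 4: $27,496 × 4/28 = $3,928. Book value $7,092.
Year 5: $27,496 × 3/28 = $2,946. Book value $4,146.
Year 6: $27,496 × 2/28 = $1,964. Book value $2,182.
Accumulated through year 6 = $28,696 − $2,182 = $26,514.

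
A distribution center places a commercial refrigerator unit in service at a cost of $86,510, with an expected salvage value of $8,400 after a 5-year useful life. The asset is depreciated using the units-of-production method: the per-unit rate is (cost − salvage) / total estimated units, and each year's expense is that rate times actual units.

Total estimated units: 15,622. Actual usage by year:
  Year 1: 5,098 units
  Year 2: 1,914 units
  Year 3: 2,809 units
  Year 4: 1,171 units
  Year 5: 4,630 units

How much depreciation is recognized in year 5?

Depreciable base = $86,510 − $8,400 = $78,110.
Rate = $78,110 / 15,622 units = $5 per unit.
Year 1: 5,098 × $5 = $25,490. Book value $61,020.
Year 2: 1,914 × $5 = $9,570. Book value $51,450.
Year 3: 2,809 × $5 = $14,045. Book value $37,405.
Year 4: 1,171 × $5 = $5,855. Book value $31,550.
Year 5: 4,630 × $5 = $23,150. Book value $8,400.

$23,150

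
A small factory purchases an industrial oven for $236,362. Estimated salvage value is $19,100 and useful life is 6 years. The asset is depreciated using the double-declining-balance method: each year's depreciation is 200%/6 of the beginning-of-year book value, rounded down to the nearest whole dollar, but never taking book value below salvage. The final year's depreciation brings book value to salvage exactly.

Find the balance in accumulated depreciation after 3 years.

Depreciable base = $236,362 − $19,100 = $217,262.
Year 1: ⌊$236,362 × 200%/6⌋ = $78,787. Book value $157,575.
Year 2: ⌊$157,575 × 200%/6⌋ = $52,525. Book value $105,050.
Year 3: ⌊$105,050 × 200%/6⌋ = $35,016. Book value $70,034.
Accumulated through year 3 = $236,362 − $70,034 = $166,328.

$166,328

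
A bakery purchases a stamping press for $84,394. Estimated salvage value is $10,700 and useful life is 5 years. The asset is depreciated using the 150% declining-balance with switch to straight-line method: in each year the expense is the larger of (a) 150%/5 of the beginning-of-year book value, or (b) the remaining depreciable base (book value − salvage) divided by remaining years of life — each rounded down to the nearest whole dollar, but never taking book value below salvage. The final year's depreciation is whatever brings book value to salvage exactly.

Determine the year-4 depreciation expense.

Depreciable base = $84,394 − $10,700 = $73,694.
Year 1: DB = ⌊$84,394 × 150%/5⌋ = $25,318; SL = ⌊$73,694/5⌋ = $14,738 → take DB $25,318. Book value $59,076.
Year 2: DB = ⌊$59,076 × 150%/5⌋ = $17,722; SL = ⌊$48,376/4⌋ = $12,094 → take DB $17,722. Book value $41,354.
Year 3: DB = ⌊$41,354 × 150%/5⌋ = $12,406; SL = ⌊$30,654/3⌋ = $10,218 → take DB $12,406. Book value $28,948.
Year 4: DB = ⌊$28,948 × 150%/5⌋ = $8,684; SL = ⌊$18,248/2⌋ = $9,124 → take SL $9,124. Book value $19,824.

$9,124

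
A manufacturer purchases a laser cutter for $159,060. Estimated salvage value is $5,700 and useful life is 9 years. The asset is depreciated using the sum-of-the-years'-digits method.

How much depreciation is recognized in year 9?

$3,408

Depreciable base = $159,060 − $5,700 = $153,360.
Sum of the years' digits = 9+8+7+6+5+4+3+2+1 = 45.
Year 1: $153,360 × 9/45 = $30,672. Book value $128,388.
Year 2: $153,360 × 8/45 = $27,264. Book value $101,124.
Year 3: $153,360 × 7/45 = $23,856. Book value $77,268.
Year 4: $153,360 × 6/45 = $20,448. Book value $56,820.
Year 5: $153,360 × 5/45 = $17,040. Book value $39,780.
Year 6: $153,360 × 4/45 = $13,632. Book value $26,148.
Year 7: $153,360 × 3/45 = $10,224. Book value $15,924.
Year 8: $153,360 × 2/45 = $6,816. Book value $9,108.
Year 9: $153,360 × 1/45 = $3,408. Book value $5,700.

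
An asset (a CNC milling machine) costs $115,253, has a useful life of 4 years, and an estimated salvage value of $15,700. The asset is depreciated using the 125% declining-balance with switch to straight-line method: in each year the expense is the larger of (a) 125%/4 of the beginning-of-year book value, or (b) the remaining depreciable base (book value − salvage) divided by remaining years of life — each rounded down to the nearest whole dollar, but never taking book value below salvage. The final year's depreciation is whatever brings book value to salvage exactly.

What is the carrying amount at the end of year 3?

$35,088

Depreciable base = $115,253 − $15,700 = $99,553.
Year 1: DB = ⌊$115,253 × 125%/4⌋ = $36,016; SL = ⌊$99,553/4⌋ = $24,888 → take DB $36,016. Book value $79,237.
Year 2: DB = ⌊$79,237 × 125%/4⌋ = $24,761; SL = ⌊$63,537/3⌋ = $21,179 → take DB $24,761. Book value $54,476.
Year 3: DB = ⌊$54,476 × 125%/4⌋ = $17,023; SL = ⌊$38,776/2⌋ = $19,388 → take SL $19,388. Book value $35,088.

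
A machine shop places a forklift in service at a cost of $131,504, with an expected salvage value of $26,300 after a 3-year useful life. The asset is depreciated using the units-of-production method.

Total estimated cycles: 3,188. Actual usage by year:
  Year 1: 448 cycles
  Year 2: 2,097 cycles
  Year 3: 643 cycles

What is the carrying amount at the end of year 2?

$47,519

Depreciable base = $131,504 − $26,300 = $105,204.
Rate = $105,204 / 3,188 cycles = $33 per cycle.
Year 1: 448 × $33 = $14,784. Book value $116,720.
Year 2: 2,097 × $33 = $69,201. Book value $47,519.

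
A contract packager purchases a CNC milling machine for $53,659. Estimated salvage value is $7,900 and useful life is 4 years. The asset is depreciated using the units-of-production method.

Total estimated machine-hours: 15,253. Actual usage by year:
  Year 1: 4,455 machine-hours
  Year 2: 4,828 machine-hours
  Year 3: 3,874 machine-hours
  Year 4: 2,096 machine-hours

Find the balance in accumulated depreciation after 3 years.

$39,471

Depreciable base = $53,659 − $7,900 = $45,759.
Rate = $45,759 / 15,253 machine-hours = $3 per machine-hour.
Year 1: 4,455 × $3 = $13,365. Book value $40,294.
Year 2: 4,828 × $3 = $14,484. Book value $25,810.
Year 3: 3,874 × $3 = $11,622. Book value $14,188.
Accumulated through year 3 = $53,659 − $14,188 = $39,471.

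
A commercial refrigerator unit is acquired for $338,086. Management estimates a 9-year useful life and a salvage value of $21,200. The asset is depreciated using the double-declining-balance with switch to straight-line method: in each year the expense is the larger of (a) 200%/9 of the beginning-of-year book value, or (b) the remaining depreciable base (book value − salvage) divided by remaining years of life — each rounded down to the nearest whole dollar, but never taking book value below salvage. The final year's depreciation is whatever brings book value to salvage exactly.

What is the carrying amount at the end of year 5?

Depreciable base = $338,086 − $21,200 = $316,886.
Year 1: DB = ⌊$338,086 × 200%/9⌋ = $75,130; SL = ⌊$316,886/9⌋ = $35,209 → take DB $75,130. Book value $262,956.
Year 2: DB = ⌊$262,956 × 200%/9⌋ = $58,434; SL = ⌊$241,756/8⌋ = $30,219 → take DB $58,434. Book value $204,522.
Year 3: DB = ⌊$204,522 × 200%/9⌋ = $45,449; SL = ⌊$183,322/7⌋ = $26,188 → take DB $45,449. Book value $159,073.
Year 4: DB = ⌊$159,073 × 200%/9⌋ = $35,349; SL = ⌊$137,873/6⌋ = $22,978 → take DB $35,349. Book value $123,724.
Year 5: DB = ⌊$123,724 × 200%/9⌋ = $27,494; SL = ⌊$102,524/5⌋ = $20,504 → take DB $27,494. Book value $96,230.

$96,230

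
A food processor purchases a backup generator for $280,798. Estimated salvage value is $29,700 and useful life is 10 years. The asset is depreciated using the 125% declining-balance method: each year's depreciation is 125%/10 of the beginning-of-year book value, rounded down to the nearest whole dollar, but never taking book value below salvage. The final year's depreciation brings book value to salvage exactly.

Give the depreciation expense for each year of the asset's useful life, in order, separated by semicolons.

$35,099; $30,712; $26,873; $23,514; $20,575; $18,003; $15,752; $13,783; $12,060; $54,727

Depreciable base = $280,798 − $29,700 = $251,098.
Year 1: ⌊$280,798 × 125%/10⌋ = $35,099. Book value $245,699.
Year 2: ⌊$245,699 × 125%/10⌋ = $30,712. Book value $214,987.
Year 3: ⌊$214,987 × 125%/10⌋ = $26,873. Book value $188,114.
Year 4: ⌊$188,114 × 125%/10⌋ = $23,514. Book value $164,600.
Year 5: ⌊$164,600 × 125%/10⌋ = $20,575. Book value $144,025.
Year 6: ⌊$144,025 × 125%/10⌋ = $18,003. Book value $126,022.
Year 7: ⌊$126,022 × 125%/10⌋ = $15,752. Book value $110,270.
Year 8: ⌊$110,270 × 125%/10⌋ = $13,783. Book value $96,487.
Year 9: ⌊$96,487 × 125%/10⌋ = $12,060. Book value $84,427.
Year 10 (final): $84,427 − $29,700 = $54,727. Book value $29,700.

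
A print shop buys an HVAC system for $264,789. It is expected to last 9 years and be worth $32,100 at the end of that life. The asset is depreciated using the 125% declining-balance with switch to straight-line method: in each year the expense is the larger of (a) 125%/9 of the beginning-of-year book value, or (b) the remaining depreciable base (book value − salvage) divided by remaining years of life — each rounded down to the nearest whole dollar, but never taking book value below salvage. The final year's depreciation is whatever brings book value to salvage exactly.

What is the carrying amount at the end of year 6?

$100,197

Depreciable base = $264,789 − $32,100 = $232,689.
Year 1: DB = ⌊$264,789 × 125%/9⌋ = $36,776; SL = ⌊$232,689/9⌋ = $25,854 → take DB $36,776. Book value $228,013.
Year 2: DB = ⌊$228,013 × 125%/9⌋ = $31,668; SL = ⌊$195,913/8⌋ = $24,489 → take DB $31,668. Book value $196,345.
Year 3: DB = ⌊$196,345 × 125%/9⌋ = $27,270; SL = ⌊$164,245/7⌋ = $23,463 → take DB $27,270. Book value $169,075.
Year 4: DB = ⌊$169,075 × 125%/9⌋ = $23,482; SL = ⌊$136,975/6⌋ = $22,829 → take DB $23,482. Book value $145,593.
Year 5: DB = ⌊$145,593 × 125%/9⌋ = $20,221; SL = ⌊$113,493/5⌋ = $22,698 → take SL $22,698. Book value $122,895.
Year 6: DB = ⌊$122,895 × 125%/9⌋ = $17,068; SL = ⌊$90,795/4⌋ = $22,698 → take SL $22,698. Book value $100,197.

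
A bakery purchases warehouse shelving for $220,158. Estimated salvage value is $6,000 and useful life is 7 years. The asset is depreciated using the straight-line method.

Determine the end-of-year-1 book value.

$189,564

Depreciable base = $220,158 − $6,000 = $214,158.
Annual expense = $214,158 / 7 = $30,594.
End of year 1: book value $189,564.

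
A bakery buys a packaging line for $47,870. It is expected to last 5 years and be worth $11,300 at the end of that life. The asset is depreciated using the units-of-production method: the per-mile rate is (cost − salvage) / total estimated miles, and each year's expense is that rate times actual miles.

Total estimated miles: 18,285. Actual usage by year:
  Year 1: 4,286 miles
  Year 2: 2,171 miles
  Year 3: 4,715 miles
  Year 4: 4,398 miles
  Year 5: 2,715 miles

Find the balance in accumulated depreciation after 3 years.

$22,344

Depreciable base = $47,870 − $11,300 = $36,570.
Rate = $36,570 / 18,285 miles = $2 per mile.
Year 1: 4,286 × $2 = $8,572. Book value $39,298.
Year 2: 2,171 × $2 = $4,342. Book value $34,956.
Year 3: 4,715 × $2 = $9,430. Book value $25,526.
Accumulated through year 3 = $47,870 − $25,526 = $22,344.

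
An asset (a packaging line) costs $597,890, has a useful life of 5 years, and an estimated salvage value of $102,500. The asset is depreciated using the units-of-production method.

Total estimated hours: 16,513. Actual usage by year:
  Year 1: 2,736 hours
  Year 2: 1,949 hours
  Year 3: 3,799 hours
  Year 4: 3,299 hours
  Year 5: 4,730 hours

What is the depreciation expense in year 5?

Depreciable base = $597,890 − $102,500 = $495,390.
Rate = $495,390 / 16,513 hours = $30 per hour.
Year 1: 2,736 × $30 = $82,080. Book value $515,810.
Year 2: 1,949 × $30 = $58,470. Book value $457,340.
Year 3: 3,799 × $30 = $113,970. Book value $343,370.
Year 4: 3,299 × $30 = $98,970. Book value $244,400.
Year 5: 4,730 × $30 = $141,900. Book value $102,500.

$141,900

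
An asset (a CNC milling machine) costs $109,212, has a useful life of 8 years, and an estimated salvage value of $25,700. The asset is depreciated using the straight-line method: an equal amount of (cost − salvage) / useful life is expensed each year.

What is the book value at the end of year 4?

$67,456

Depreciable base = $109,212 − $25,700 = $83,512.
Annual expense = $83,512 / 8 = $10,439.
End of year 1: book value $98,773.
End of year 2: book value $88,334.
End of year 3: book value $77,895.
End of year 4: book value $67,456.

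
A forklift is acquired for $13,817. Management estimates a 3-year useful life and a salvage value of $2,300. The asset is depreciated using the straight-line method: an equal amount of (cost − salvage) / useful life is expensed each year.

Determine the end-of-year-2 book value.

$6,139

Depreciable base = $13,817 − $2,300 = $11,517.
Annual expense = $11,517 / 3 = $3,839.
End of year 1: book value $9,978.
End of year 2: book value $6,139.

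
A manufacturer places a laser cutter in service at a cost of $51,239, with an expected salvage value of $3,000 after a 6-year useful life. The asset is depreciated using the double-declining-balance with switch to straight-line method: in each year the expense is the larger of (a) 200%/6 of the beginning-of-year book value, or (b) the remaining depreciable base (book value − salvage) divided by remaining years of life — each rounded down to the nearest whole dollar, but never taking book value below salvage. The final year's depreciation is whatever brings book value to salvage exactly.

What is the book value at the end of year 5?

Depreciable base = $51,239 − $3,000 = $48,239.
Year 1: DB = ⌊$51,239 × 200%/6⌋ = $17,079; SL = ⌊$48,239/6⌋ = $8,039 → take DB $17,079. Book value $34,160.
Year 2: DB = ⌊$34,160 × 200%/6⌋ = $11,386; SL = ⌊$31,160/5⌋ = $6,232 → take DB $11,386. Book value $22,774.
Year 3: DB = ⌊$22,774 × 200%/6⌋ = $7,591; SL = ⌊$19,774/4⌋ = $4,943 → take DB $7,591. Book value $15,183.
Year 4: DB = ⌊$15,183 × 200%/6⌋ = $5,061; SL = ⌊$12,183/3⌋ = $4,061 → take DB $5,061. Book value $10,122.
Year 5: DB = ⌊$10,122 × 200%/6⌋ = $3,374; SL = ⌊$7,122/2⌋ = $3,561 → take SL $3,561. Book value $6,561.

$6,561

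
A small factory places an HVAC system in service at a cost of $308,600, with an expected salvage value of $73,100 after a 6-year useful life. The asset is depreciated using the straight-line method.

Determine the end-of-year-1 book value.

$269,350

Depreciable base = $308,600 − $73,100 = $235,500.
Annual expense = $235,500 / 6 = $39,250.
End of year 1: book value $269,350.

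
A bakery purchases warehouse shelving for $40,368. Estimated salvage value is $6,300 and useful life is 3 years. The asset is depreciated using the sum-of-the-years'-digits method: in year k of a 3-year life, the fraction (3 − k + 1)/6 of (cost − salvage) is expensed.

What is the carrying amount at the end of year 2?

Depreciable base = $40,368 − $6,300 = $34,068.
Sum of the years' digits = 3+2+1 = 6.
Year 1: $34,068 × 3/6 = $17,034. Book value $23,334.
Year 2: $34,068 × 2/6 = $11,356. Book value $11,978.

$11,978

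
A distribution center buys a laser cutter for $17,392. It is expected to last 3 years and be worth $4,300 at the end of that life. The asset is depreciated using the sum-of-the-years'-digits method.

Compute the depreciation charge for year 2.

$4,364

Depreciable base = $17,392 − $4,300 = $13,092.
Sum of the years' digits = 3+2+1 = 6.
Year 1: $13,092 × 3/6 = $6,546. Book value $10,846.
Year 2: $13,092 × 2/6 = $4,364. Book value $6,482.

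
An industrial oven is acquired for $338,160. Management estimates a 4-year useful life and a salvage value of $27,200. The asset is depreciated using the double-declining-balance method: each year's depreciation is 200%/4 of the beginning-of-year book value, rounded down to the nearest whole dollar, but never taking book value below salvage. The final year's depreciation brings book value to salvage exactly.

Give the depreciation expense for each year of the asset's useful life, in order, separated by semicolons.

$169,080; $84,540; $42,270; $15,070

Depreciable base = $338,160 − $27,200 = $310,960.
Year 1: ⌊$338,160 × 200%/4⌋ = $169,080. Book value $169,080.
Year 2: ⌊$169,080 × 200%/4⌋ = $84,540. Book value $84,540.
Year 3: ⌊$84,540 × 200%/4⌋ = $42,270. Book value $42,270.
Year 4 (final): $42,270 − $27,200 = $15,070. Book value $27,200.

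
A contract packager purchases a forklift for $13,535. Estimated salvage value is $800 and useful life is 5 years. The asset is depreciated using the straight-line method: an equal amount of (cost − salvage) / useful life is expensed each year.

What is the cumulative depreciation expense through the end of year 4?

$10,188

Depreciable base = $13,535 − $800 = $12,735.
Annual expense = $12,735 / 5 = $2,547.
End of year 1: book value $10,988.
End of year 2: book value $8,441.
End of year 3: book value $5,894.
End of year 4: book value $3,347.
Accumulated through year 4 = $13,535 − $3,347 = $10,188.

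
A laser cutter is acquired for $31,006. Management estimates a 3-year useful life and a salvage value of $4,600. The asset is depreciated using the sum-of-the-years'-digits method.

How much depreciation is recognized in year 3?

Depreciable base = $31,006 − $4,600 = $26,406.
Sum of the years' digits = 3+2+1 = 6.
Year 1: $26,406 × 3/6 = $13,203. Book value $17,803.
Year 2: $26,406 × 2/6 = $8,802. Book value $9,001.
Year 3: $26,406 × 1/6 = $4,401. Book value $4,600.

$4,401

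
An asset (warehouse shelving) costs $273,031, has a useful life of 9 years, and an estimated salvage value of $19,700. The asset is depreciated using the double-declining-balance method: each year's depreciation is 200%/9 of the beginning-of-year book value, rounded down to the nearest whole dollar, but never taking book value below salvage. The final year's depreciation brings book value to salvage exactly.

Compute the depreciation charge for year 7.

Depreciable base = $273,031 − $19,700 = $253,331.
Year 1: ⌊$273,031 × 200%/9⌋ = $60,673. Book value $212,358.
Year 2: ⌊$212,358 × 200%/9⌋ = $47,190. Book value $165,168.
Year 3: ⌊$165,168 × 200%/9⌋ = $36,704. Book value $128,464.
Year 4: ⌊$128,464 × 200%/9⌋ = $28,547. Book value $99,917.
Year 5: ⌊$99,917 × 200%/9⌋ = $22,203. Book value $77,714.
Year 6: ⌊$77,714 × 200%/9⌋ = $17,269. Book value $60,445.
Year 7: ⌊$60,445 × 200%/9⌋ = $13,432. Book value $47,013.

$13,432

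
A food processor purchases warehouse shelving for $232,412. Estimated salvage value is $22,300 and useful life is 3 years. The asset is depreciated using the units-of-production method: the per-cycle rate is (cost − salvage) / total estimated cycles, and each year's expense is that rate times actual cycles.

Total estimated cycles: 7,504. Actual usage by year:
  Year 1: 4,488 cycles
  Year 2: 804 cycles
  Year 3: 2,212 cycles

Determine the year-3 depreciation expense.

$61,936

Depreciable base = $232,412 − $22,300 = $210,112.
Rate = $210,112 / 7,504 cycles = $28 per cycle.
Year 1: 4,488 × $28 = $125,664. Book value $106,748.
Year 2: 804 × $28 = $22,512. Book value $84,236.
Year 3: 2,212 × $28 = $61,936. Book value $22,300.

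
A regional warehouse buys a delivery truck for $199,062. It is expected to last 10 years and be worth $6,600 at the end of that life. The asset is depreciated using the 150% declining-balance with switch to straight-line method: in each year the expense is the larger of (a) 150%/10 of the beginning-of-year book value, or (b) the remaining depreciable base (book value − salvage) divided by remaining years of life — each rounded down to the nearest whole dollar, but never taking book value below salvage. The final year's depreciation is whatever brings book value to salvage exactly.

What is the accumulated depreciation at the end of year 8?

$160,024

Depreciable base = $199,062 − $6,600 = $192,462.
Year 1: DB = ⌊$199,062 × 150%/10⌋ = $29,859; SL = ⌊$192,462/10⌋ = $19,246 → take DB $29,859. Book value $169,203.
Year 2: DB = ⌊$169,203 × 150%/10⌋ = $25,380; SL = ⌊$162,603/9⌋ = $18,067 → take DB $25,380. Book value $143,823.
Year 3: DB = ⌊$143,823 × 150%/10⌋ = $21,573; SL = ⌊$137,223/8⌋ = $17,152 → take DB $21,573. Book value $122,250.
Year 4: DB = ⌊$122,250 × 150%/10⌋ = $18,337; SL = ⌊$115,650/7⌋ = $16,521 → take DB $18,337. Book value $103,913.
Year 5: DB = ⌊$103,913 × 150%/10⌋ = $15,586; SL = ⌊$97,313/6⌋ = $16,218 → take SL $16,218. Book value $87,695.
Year 6: DB = ⌊$87,695 × 150%/10⌋ = $13,154; SL = ⌊$81,095/5⌋ = $16,219 → take SL $16,219. Book value $71,476.
Year 7: DB = ⌊$71,476 × 150%/10⌋ = $10,721; SL = ⌊$64,876/4⌋ = $16,219 → take SL $16,219. Book value $55,257.
Year 8: DB = ⌊$55,257 × 150%/10⌋ = $8,288; SL = ⌊$48,657/3⌋ = $16,219 → take SL $16,219. Book value $39,038.
Accumulated through year 8 = $199,062 − $39,038 = $160,024.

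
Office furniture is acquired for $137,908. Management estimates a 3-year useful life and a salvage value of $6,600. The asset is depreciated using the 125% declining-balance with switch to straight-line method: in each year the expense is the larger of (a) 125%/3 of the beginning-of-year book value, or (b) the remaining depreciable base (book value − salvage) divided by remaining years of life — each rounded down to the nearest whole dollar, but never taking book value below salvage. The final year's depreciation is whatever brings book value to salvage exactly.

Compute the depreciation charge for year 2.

Depreciable base = $137,908 − $6,600 = $131,308.
Year 1: DB = ⌊$137,908 × 125%/3⌋ = $57,461; SL = ⌊$131,308/3⌋ = $43,769 → take DB $57,461. Book value $80,447.
Year 2: DB = ⌊$80,447 × 125%/3⌋ = $33,519; SL = ⌊$73,847/2⌋ = $36,923 → take SL $36,923. Book value $43,524.

$36,923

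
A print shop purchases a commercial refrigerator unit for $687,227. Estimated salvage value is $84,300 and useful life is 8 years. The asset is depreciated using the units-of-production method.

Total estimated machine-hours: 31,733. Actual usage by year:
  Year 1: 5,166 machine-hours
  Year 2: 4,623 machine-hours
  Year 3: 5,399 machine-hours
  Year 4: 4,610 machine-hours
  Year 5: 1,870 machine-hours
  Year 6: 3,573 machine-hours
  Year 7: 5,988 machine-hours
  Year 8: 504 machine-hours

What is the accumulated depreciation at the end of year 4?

$376,162

Depreciable base = $687,227 − $84,300 = $602,927.
Rate = $602,927 / 31,733 machine-hours = $19 per machine-hour.
Year 1: 5,166 × $19 = $98,154. Book value $589,073.
Year 2: 4,623 × $19 = $87,837. Book value $501,236.
Year 3: 5,399 × $19 = $102,581. Book value $398,655.
Year 4: 4,610 × $19 = $87,590. Book value $311,065.
Accumulated through year 4 = $687,227 − $311,065 = $376,162.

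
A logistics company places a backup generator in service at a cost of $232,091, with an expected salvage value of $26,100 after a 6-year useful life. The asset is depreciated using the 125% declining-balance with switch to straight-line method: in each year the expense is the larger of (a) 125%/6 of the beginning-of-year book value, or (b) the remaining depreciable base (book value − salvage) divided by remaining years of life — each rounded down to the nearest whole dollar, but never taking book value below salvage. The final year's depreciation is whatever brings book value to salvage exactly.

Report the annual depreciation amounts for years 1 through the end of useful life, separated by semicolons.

$48,352; $38,278; $30,304; $29,685; $29,686; $29,686

Depreciable base = $232,091 − $26,100 = $205,991.
Year 1: DB = ⌊$232,091 × 125%/6⌋ = $48,352; SL = ⌊$205,991/6⌋ = $34,331 → take DB $48,352. Book value $183,739.
Year 2: DB = ⌊$183,739 × 125%/6⌋ = $38,278; SL = ⌊$157,639/5⌋ = $31,527 → take DB $38,278. Book value $145,461.
Year 3: DB = ⌊$145,461 × 125%/6⌋ = $30,304; SL = ⌊$119,361/4⌋ = $29,840 → take DB $30,304. Book value $115,157.
Year 4: DB = ⌊$115,157 × 125%/6⌋ = $23,991; SL = ⌊$89,057/3⌋ = $29,685 → take SL $29,685. Book value $85,472.
Year 5: DB = ⌊$85,472 × 125%/6⌋ = $17,806; SL = ⌊$59,372/2⌋ = $29,686 → take SL $29,686. Book value $55,786.
Year 6 (final): $55,786 − $26,100 = $29,686. Book value $26,100.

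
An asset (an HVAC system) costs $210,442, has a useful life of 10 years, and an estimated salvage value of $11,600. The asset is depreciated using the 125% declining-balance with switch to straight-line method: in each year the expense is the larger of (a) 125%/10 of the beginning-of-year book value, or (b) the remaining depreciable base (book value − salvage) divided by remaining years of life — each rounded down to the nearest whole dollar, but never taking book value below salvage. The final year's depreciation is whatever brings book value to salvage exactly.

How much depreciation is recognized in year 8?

Depreciable base = $210,442 − $11,600 = $198,842.
Year 1: DB = ⌊$210,442 × 125%/10⌋ = $26,305; SL = ⌊$198,842/10⌋ = $19,884 → take DB $26,305. Book value $184,137.
Year 2: DB = ⌊$184,137 × 125%/10⌋ = $23,017; SL = ⌊$172,537/9⌋ = $19,170 → take DB $23,017. Book value $161,120.
Year 3: DB = ⌊$161,120 × 125%/10⌋ = $20,140; SL = ⌊$149,520/8⌋ = $18,690 → take DB $20,140. Book value $140,980.
Year 4: DB = ⌊$140,980 × 125%/10⌋ = $17,622; SL = ⌊$129,380/7⌋ = $18,482 → take SL $18,482. Book value $122,498.
Year 5: DB = ⌊$122,498 × 125%/10⌋ = $15,312; SL = ⌊$110,898/6⌋ = $18,483 → take SL $18,483. Book value $104,015.
Year 6: DB = ⌊$104,015 × 125%/10⌋ = $13,001; SL = ⌊$92,415/5⌋ = $18,483 → take SL $18,483. Book value $85,532.
Year 7: DB = ⌊$85,532 × 125%/10⌋ = $10,691; SL = ⌊$73,932/4⌋ = $18,483 → take SL $18,483. Book value $67,049.
Year 8: DB = ⌊$67,049 × 125%/10⌋ = $8,381; SL = ⌊$55,449/3⌋ = $18,483 → take SL $18,483. Book value $48,566.

$18,483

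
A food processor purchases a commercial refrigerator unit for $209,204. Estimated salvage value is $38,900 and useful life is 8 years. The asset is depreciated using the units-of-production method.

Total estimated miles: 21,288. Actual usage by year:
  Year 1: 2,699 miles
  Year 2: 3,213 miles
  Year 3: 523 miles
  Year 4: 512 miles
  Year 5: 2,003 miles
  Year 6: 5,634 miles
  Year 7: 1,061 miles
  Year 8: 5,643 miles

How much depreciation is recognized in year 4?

$4,096

Depreciable base = $209,204 − $38,900 = $170,304.
Rate = $170,304 / 21,288 miles = $8 per mile.
Year 1: 2,699 × $8 = $21,592. Book value $187,612.
Year 2: 3,213 × $8 = $25,704. Book value $161,908.
Year 3: 523 × $8 = $4,184. Book value $157,724.
Year 4: 512 × $8 = $4,096. Book value $153,628.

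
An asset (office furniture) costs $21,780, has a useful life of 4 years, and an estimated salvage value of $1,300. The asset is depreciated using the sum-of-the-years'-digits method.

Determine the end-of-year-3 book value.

$3,348

Depreciable base = $21,780 − $1,300 = $20,480.
Sum of the years' digits = 4+3+2+1 = 10.
Year 1: $20,480 × 4/10 = $8,192. Book value $13,588.
Year 2: $20,480 × 3/10 = $6,144. Book value $7,444.
Year 3: $20,480 × 2/10 = $4,096. Book value $3,348.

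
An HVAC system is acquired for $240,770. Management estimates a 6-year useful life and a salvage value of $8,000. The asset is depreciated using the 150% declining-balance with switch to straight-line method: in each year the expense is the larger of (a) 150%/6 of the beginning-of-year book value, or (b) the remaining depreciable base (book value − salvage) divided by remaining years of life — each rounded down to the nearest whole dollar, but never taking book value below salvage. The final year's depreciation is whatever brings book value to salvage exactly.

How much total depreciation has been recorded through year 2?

Depreciable base = $240,770 − $8,000 = $232,770.
Year 1: DB = ⌊$240,770 × 150%/6⌋ = $60,192; SL = ⌊$232,770/6⌋ = $38,795 → take DB $60,192. Book value $180,578.
Year 2: DB = ⌊$180,578 × 150%/6⌋ = $45,144; SL = ⌊$172,578/5⌋ = $34,515 → take DB $45,144. Book value $135,434.
Accumulated through year 2 = $240,770 − $135,434 = $105,336.

$105,336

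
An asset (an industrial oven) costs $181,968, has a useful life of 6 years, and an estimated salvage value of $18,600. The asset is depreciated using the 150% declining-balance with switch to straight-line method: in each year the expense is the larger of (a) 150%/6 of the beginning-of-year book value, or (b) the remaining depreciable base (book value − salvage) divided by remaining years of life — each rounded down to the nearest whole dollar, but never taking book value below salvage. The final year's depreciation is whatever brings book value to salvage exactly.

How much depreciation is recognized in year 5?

$19,389

Depreciable base = $181,968 − $18,600 = $163,368.
Year 1: DB = ⌊$181,968 × 150%/6⌋ = $45,492; SL = ⌊$163,368/6⌋ = $27,228 → take DB $45,492. Book value $136,476.
Year 2: DB = ⌊$136,476 × 150%/6⌋ = $34,119; SL = ⌊$117,876/5⌋ = $23,575 → take DB $34,119. Book value $102,357.
Year 3: DB = ⌊$102,357 × 150%/6⌋ = $25,589; SL = ⌊$83,757/4⌋ = $20,939 → take DB $25,589. Book value $76,768.
Year 4: DB = ⌊$76,768 × 150%/6⌋ = $19,192; SL = ⌊$58,168/3⌋ = $19,389 → take SL $19,389. Book value $57,379.
Year 5: DB = ⌊$57,379 × 150%/6⌋ = $14,344; SL = ⌊$38,779/2⌋ = $19,389 → take SL $19,389. Book value $37,990.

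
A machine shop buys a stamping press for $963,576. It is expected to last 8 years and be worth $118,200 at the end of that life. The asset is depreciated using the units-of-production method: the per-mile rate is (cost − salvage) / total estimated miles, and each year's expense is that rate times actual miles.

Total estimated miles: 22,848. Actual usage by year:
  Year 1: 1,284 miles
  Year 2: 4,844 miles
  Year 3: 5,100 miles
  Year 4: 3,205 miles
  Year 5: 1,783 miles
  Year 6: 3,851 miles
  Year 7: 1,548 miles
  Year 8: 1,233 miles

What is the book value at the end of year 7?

Depreciable base = $963,576 − $118,200 = $845,376.
Rate = $845,376 / 22,848 miles = $37 per mile.
Year 1: 1,284 × $37 = $47,508. Book value $916,068.
Year 2: 4,844 × $37 = $179,228. Book value $736,840.
Year 3: 5,100 × $37 = $188,700. Book value $548,140.
Year 4: 3,205 × $37 = $118,585. Book value $429,555.
Year 5: 1,783 × $37 = $65,971. Book value $363,584.
Year 6: 3,851 × $37 = $142,487. Book value $221,097.
Year 7: 1,548 × $37 = $57,276. Book value $163,821.

$163,821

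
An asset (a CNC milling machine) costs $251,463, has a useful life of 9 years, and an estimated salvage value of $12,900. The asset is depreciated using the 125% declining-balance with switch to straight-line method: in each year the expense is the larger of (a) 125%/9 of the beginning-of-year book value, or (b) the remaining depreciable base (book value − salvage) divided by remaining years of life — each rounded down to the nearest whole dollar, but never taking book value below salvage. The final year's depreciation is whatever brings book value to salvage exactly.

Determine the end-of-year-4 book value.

$135,956

Depreciable base = $251,463 − $12,900 = $238,563.
Year 1: DB = ⌊$251,463 × 125%/9⌋ = $34,925; SL = ⌊$238,563/9⌋ = $26,507 → take DB $34,925. Book value $216,538.
Year 2: DB = ⌊$216,538 × 125%/9⌋ = $30,074; SL = ⌊$203,638/8⌋ = $25,454 → take DB $30,074. Book value $186,464.
Year 3: DB = ⌊$186,464 × 125%/9⌋ = $25,897; SL = ⌊$173,564/7⌋ = $24,794 → take DB $25,897. Book value $160,567.
Year 4: DB = ⌊$160,567 × 125%/9⌋ = $22,300; SL = ⌊$147,667/6⌋ = $24,611 → take SL $24,611. Book value $135,956.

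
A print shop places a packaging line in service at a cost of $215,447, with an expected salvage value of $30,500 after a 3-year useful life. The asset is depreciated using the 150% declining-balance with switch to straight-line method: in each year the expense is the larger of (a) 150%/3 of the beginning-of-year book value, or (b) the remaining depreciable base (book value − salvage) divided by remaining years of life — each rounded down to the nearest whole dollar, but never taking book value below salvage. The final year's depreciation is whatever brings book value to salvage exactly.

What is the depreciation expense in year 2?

$53,862

Depreciable base = $215,447 − $30,500 = $184,947.
Year 1: DB = ⌊$215,447 × 150%/3⌋ = $107,723; SL = ⌊$184,947/3⌋ = $61,649 → take DB $107,723. Book value $107,724.
Year 2: DB = ⌊$107,724 × 150%/3⌋ = $53,862; SL = ⌊$77,224/2⌋ = $38,612 → take DB $53,862. Book value $53,862.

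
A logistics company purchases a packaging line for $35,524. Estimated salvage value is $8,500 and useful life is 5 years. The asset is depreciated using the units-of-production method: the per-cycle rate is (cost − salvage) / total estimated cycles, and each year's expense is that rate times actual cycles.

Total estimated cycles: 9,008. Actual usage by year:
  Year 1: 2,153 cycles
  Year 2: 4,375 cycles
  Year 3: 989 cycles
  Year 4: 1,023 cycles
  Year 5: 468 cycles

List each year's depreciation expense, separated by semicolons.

$6,459; $13,125; $2,967; $3,069; $1,404

Depreciable base = $35,524 − $8,500 = $27,024.
Rate = $27,024 / 9,008 cycles = $3 per cycle.
Year 1: 2,153 × $3 = $6,459. Book value $29,065.
Year 2: 4,375 × $3 = $13,125. Book value $15,940.
Year 3: 989 × $3 = $2,967. Book value $12,973.
Year 4: 1,023 × $3 = $3,069. Book value $9,904.
Year 5: 468 × $3 = $1,404. Book value $8,500.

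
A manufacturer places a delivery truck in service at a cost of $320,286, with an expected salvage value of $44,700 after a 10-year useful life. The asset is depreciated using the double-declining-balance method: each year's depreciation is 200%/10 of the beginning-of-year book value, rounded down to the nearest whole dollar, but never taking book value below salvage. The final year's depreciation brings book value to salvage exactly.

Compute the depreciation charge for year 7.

Depreciable base = $320,286 − $44,700 = $275,586.
Year 1: ⌊$320,286 × 200%/10⌋ = $64,057. Book value $256,229.
Year 2: ⌊$256,229 × 200%/10⌋ = $51,245. Book value $204,984.
Year 3: ⌊$204,984 × 200%/10⌋ = $40,996. Book value $163,988.
Year 4: ⌊$163,988 × 200%/10⌋ = $32,797. Book value $131,191.
Year 5: ⌊$131,191 × 200%/10⌋ = $26,238. Book value $104,953.
Year 6: ⌊$104,953 × 200%/10⌋ = $20,990. Book value $83,963.
Year 7: ⌊$83,963 × 200%/10⌋ = $16,792. Book value $67,171.

$16,792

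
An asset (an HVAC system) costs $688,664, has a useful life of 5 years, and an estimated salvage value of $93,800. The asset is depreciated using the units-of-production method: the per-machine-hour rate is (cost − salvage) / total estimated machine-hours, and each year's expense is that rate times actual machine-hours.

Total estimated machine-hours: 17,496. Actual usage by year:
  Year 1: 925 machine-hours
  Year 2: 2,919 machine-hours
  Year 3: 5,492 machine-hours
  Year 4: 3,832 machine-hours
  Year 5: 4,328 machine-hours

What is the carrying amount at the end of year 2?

$557,968

Depreciable base = $688,664 − $93,800 = $594,864.
Rate = $594,864 / 17,496 machine-hours = $34 per machine-hour.
Year 1: 925 × $34 = $31,450. Book value $657,214.
Year 2: 2,919 × $34 = $99,246. Book value $557,968.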